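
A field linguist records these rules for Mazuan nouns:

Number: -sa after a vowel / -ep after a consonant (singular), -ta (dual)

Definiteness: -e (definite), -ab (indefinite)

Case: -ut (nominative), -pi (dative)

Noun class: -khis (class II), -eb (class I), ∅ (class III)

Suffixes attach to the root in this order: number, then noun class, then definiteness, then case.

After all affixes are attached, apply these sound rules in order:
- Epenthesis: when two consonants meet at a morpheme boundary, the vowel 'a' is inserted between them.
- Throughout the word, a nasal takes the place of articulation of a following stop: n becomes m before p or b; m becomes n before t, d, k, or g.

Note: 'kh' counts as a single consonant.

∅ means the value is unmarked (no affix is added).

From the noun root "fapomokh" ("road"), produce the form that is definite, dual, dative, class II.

fapomokhatakhisepi

Attach number dual -ta → fapomokhta.
Attach noun class class II -khis → fapomokhtakhis.
Attach definiteness definite -e → fapomokhtakhise.
Attach case dative -pi → fapomokhtakhisepi.
Apply epenthesis: fapomokhtakhisepi → fapomokhatakhisepi.
Nasal assimilation: no change.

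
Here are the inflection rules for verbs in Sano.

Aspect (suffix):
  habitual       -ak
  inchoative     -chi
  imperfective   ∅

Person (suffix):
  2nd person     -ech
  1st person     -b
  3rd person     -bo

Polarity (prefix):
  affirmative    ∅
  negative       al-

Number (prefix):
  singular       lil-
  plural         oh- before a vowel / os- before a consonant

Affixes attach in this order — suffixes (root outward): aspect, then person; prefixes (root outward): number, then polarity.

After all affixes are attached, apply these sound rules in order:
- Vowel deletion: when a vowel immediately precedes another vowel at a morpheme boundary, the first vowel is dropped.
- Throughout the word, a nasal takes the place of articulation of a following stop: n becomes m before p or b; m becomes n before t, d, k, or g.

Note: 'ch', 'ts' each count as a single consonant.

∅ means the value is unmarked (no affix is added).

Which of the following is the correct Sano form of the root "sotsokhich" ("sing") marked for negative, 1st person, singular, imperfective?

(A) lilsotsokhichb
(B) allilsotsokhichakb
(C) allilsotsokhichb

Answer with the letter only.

C

aspect = imperfective: zero marking, form stays sotsokhich.
Attach number singular lil- → lilsotsokhich.
Attach person 1st person -b → lilsotsokhichb.
Attach polarity negative al- → allilsotsokhichb.
Vowel deletion: no change.
Nasal assimilation: no change.
So the correct form is allilsotsokhichb, option (C).
(A) lilsotsokhichb is wrong: it uses affirmative instead of negative for polarity.
(B) allilsotsokhichakb is wrong: it uses habitual instead of imperfective for aspect.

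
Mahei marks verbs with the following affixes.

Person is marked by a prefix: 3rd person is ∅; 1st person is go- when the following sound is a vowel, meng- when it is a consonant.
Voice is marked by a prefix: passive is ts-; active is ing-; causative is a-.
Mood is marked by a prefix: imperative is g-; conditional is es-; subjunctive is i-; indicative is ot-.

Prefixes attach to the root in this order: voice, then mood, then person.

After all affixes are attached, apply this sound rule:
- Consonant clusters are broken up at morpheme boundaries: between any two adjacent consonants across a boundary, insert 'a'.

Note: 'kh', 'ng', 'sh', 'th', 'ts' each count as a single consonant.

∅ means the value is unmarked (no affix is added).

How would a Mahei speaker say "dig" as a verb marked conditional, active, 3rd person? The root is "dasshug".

Attach voice active ing- → ingdasshug.
Attach mood conditional es- → esingdasshug.
person = 3rd person: zero marking, form stays esingdasshug.
Apply epenthesis: esingdasshug → esingadasshug.

esingadasshug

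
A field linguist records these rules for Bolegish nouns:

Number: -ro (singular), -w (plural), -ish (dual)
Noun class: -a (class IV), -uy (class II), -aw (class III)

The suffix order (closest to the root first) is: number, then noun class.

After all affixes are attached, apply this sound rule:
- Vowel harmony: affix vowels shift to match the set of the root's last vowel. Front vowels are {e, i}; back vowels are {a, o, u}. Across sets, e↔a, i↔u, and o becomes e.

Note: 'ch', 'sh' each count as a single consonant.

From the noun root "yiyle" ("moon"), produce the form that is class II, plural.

Attach number plural -w → yiylew.
Attach noun class class II -uy → yiylewuy.
Apply vowel harmony: yiylewuy → yiylewiy.

yiylewiy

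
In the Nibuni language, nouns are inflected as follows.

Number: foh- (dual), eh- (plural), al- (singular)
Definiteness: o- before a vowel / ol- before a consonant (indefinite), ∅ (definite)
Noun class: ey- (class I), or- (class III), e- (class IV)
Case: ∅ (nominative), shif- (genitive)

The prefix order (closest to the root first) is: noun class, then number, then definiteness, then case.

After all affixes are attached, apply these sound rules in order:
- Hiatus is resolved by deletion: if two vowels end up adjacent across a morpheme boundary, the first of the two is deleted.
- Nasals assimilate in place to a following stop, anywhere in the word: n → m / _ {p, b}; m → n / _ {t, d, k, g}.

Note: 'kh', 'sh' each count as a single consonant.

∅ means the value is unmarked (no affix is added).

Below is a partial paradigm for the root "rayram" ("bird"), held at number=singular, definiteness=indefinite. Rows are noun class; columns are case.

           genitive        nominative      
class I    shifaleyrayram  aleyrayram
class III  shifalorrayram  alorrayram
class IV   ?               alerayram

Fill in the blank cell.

shifalerayram

Attach noun class class IV e- → erayram.
Attach number singular al- → alerayram.
Attach definiteness indefinite o- (before vowel 'a') → oalerayram.
Attach case genitive shif- → shifoalerayram.
Apply vowel deletion: shifoalerayram → shifalerayram.
Nasal assimilation: no change.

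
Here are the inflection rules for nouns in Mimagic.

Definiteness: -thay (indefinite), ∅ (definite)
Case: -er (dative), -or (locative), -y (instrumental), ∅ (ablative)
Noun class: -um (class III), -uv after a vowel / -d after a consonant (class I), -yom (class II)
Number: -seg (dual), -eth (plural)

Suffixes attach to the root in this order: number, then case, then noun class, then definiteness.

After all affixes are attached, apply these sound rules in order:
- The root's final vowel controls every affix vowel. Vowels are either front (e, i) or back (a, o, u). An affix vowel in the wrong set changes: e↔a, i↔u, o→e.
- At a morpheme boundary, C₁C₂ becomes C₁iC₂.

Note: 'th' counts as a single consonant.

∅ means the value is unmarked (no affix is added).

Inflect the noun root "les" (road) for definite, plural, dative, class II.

lesetheriyem

Attach number plural -eth → leseth.
Attach case dative -er → lesether.
Attach noun class class II -yom → lesetheryom.
definiteness = definite: zero marking, form stays lesetheryom.
Apply vowel harmony: lesetheryom → lesetheryem.
Apply epenthesis: lesetheryem → lesetheriyem.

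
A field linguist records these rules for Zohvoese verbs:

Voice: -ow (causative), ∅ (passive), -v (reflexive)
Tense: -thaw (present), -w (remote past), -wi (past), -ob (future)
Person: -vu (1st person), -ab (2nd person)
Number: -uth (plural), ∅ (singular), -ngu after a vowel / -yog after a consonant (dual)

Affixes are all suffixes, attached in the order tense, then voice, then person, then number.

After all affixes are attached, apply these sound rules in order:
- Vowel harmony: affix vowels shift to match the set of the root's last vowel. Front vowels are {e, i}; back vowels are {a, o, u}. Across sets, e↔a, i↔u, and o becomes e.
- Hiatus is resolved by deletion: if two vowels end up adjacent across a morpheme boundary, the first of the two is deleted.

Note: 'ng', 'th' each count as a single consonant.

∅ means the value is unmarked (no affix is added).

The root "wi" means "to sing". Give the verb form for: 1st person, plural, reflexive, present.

withewvvith

Attach tense present -thaw → withaw.
Attach voice reflexive -v → withawv.
Attach person 1st person -vu → withawvvu.
Attach number plural -uth → withawvvuuth.
Apply vowel harmony: withawvvuuth → withewvviith.
Apply vowel deletion: withewvviith → withewvvith.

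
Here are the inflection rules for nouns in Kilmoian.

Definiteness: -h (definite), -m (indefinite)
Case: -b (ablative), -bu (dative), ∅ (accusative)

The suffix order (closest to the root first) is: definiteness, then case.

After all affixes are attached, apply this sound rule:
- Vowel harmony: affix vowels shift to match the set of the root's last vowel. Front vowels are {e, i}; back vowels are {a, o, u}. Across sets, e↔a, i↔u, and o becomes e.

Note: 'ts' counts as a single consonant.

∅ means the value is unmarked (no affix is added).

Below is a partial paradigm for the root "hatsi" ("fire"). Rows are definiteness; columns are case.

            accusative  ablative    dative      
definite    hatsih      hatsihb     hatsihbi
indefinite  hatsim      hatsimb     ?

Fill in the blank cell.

Attach definiteness indefinite -m → hatsim.
Attach case dative -bu → hatsimbu.
Apply vowel harmony: hatsimbu → hatsimbi.

hatsimbi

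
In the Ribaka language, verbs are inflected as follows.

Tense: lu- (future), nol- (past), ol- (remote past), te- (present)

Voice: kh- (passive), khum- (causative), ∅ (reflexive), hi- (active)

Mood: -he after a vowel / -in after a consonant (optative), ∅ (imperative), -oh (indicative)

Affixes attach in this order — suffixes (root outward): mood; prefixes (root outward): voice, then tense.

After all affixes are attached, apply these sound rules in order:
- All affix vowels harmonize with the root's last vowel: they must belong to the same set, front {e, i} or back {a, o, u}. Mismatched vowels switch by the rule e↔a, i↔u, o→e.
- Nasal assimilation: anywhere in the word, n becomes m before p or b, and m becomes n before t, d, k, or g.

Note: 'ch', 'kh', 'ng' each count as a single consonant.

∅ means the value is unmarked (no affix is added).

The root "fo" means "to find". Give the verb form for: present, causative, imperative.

Attach voice causative khum- → khumfo.
mood = imperative: zero marking, form stays khumfo.
Attach tense present te- → tekhumfo.
Apply vowel harmony: tekhumfo → takhumfo.
Nasal assimilation: no change.

takhumfo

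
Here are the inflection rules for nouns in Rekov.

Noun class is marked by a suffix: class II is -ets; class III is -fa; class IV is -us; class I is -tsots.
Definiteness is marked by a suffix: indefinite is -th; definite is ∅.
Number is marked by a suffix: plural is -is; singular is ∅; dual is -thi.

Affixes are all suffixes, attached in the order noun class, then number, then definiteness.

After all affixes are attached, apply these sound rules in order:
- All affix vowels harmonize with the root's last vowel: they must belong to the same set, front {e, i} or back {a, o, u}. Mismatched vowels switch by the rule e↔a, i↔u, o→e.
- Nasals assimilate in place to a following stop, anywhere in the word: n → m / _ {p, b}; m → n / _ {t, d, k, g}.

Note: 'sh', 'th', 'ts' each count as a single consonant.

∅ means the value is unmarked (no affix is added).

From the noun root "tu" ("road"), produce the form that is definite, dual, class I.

tutsotsthu

Attach noun class class I -tsots → tutsots.
Attach number dual -thi → tutsotsthi.
definiteness = definite: zero marking, form stays tutsotsthi.
Apply vowel harmony: tutsotsthi → tutsotsthu.
Nasal assimilation: no change.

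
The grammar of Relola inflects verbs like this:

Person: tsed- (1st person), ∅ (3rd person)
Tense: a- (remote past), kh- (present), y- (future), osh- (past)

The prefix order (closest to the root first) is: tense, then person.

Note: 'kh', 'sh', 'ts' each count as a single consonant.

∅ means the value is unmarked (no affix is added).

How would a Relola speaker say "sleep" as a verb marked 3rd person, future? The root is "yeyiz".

yyeyiz

Attach tense future y- → yyeyiz.
person = 3rd person: zero marking, form stays yyeyiz.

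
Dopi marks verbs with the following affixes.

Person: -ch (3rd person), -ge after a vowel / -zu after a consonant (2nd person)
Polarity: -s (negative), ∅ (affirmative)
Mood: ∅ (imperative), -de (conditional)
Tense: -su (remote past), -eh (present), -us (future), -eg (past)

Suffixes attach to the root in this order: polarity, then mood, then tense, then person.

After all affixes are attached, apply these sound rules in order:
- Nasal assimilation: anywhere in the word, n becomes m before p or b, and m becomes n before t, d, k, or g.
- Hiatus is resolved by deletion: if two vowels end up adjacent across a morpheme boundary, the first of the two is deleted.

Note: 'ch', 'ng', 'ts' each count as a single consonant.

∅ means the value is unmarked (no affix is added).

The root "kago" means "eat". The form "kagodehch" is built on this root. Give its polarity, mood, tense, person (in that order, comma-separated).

Segment: kago-de-eh-ch.
polarity: ∅ → affirmative.
mood: -de → conditional.
tense: -eh → present.
person: -ch → 3rd person.

affirmative, conditional, present, 3rd person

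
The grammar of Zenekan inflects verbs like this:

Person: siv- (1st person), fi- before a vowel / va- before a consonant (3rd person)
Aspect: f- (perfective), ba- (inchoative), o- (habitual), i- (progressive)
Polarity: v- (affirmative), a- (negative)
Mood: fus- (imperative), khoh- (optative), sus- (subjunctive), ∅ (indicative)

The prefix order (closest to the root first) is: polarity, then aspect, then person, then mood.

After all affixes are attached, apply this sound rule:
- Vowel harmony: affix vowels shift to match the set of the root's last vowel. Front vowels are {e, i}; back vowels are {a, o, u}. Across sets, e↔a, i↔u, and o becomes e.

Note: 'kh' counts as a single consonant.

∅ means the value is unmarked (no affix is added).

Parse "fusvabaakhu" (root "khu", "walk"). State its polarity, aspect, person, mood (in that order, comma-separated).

negative, inchoative, 3rd person, imperative

Segment: fus-va-ba-a-khu.
polarity: a- → negative.
aspect: ba- → inchoative.
person: fi/va- → 3rd person.
mood: fus- → imperative.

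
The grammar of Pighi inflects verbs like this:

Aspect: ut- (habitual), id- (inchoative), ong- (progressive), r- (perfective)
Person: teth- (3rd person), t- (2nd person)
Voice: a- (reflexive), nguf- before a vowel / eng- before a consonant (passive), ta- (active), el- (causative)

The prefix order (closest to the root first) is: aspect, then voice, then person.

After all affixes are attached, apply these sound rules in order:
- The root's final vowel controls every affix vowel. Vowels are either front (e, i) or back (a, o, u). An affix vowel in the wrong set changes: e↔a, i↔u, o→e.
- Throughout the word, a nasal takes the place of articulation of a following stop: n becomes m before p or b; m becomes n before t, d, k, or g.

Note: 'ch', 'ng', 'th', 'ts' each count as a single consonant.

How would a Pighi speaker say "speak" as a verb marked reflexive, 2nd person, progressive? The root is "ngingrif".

Attach aspect progressive ong- → ongngingrif.
Attach voice reflexive a- → aongngingrif.
Attach person 2nd person t- → taongngingrif.
Apply vowel harmony: taongngingrif → teengngingrif.
Nasal assimilation: no change.

teengngingrif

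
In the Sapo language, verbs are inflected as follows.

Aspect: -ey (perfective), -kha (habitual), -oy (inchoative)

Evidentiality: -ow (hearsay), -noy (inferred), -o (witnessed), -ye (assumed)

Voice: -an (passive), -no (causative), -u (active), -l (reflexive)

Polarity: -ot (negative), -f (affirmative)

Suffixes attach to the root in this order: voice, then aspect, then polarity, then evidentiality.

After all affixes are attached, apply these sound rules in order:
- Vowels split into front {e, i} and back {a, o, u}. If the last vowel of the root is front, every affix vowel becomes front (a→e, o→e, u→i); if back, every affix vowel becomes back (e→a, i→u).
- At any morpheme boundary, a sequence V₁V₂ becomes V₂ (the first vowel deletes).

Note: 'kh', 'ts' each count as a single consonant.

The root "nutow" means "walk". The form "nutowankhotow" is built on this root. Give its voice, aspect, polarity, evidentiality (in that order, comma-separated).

passive, habitual, negative, hearsay

Segment: nutow-an-kha-ot-ow.
voice: -an → passive.
aspect: -kha → habitual.
polarity: -ot → negative.
evidentiality: -ow → hearsay.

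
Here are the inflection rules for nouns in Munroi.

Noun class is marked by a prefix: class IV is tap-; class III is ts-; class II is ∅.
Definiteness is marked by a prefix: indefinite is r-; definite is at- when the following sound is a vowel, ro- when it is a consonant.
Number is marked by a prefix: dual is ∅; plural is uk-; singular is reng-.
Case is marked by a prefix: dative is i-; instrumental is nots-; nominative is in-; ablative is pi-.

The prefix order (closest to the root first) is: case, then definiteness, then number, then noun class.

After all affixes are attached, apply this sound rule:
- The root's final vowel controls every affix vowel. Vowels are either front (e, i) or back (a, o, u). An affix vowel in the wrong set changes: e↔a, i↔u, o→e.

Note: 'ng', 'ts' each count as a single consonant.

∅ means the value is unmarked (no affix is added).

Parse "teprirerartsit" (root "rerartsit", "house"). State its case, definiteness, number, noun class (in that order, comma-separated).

Segment: tap-r-i-rerartsit.
case: i- → dative.
definiteness: r- → indefinite.
number: ∅ → dual.
noun class: tap- → class IV.

dative, indefinite, dual, class IV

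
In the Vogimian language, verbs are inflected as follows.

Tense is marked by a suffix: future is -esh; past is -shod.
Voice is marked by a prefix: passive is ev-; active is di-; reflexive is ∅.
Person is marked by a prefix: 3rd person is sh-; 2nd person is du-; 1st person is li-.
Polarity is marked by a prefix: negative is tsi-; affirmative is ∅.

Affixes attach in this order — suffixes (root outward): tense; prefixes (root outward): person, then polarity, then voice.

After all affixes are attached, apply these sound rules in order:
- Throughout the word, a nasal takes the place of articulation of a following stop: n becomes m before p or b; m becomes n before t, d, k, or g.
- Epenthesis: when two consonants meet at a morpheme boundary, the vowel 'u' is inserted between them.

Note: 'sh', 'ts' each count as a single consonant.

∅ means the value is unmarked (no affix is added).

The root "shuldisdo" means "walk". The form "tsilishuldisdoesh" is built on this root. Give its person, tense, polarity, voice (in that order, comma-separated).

Segment: tsi-li-shuldisdo-esh.
person: li- → 1st person.
tense: -esh → future.
polarity: tsi- → negative.
voice: ∅ → reflexive.

1st person, future, negative, reflexive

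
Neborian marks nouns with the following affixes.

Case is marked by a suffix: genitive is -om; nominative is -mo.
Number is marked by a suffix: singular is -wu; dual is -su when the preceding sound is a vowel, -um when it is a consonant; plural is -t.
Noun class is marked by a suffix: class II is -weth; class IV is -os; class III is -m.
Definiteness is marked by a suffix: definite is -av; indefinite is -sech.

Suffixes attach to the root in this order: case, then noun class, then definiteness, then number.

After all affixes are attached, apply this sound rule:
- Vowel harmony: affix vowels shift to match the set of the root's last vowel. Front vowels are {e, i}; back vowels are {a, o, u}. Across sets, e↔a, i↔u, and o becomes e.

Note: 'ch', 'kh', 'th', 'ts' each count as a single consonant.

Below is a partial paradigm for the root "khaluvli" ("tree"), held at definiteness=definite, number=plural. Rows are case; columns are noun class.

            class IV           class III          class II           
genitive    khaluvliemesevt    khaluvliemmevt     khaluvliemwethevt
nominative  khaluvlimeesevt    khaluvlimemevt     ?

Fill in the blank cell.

Attach case nominative -mo → khaluvlimo.
Attach noun class class II -weth → khaluvlimoweth.
Attach definiteness definite -av → khaluvlimowethav.
Attach number plural -t → khaluvlimowethavt.
Apply vowel harmony: khaluvlimowethavt → khaluvlimewethevt.

khaluvlimewethevt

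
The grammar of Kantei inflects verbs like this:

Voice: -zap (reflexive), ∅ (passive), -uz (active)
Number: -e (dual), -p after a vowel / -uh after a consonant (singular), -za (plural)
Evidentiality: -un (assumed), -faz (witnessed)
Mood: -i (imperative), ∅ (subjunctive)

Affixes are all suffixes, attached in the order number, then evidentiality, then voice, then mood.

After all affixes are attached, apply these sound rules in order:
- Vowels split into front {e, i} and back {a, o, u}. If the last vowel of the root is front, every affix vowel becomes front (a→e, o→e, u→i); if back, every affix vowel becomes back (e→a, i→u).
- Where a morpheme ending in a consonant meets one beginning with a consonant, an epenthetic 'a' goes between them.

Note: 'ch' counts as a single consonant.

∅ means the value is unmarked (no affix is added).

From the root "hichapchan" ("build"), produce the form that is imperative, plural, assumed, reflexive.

hichapchanazaunazapu

Attach number plural -za → hichapchanza.
Attach evidentiality assumed -un → hichapchanzaun.
Attach voice reflexive -zap → hichapchanzaunzap.
Attach mood imperative -i → hichapchanzaunzapi.
Apply vowel harmony: hichapchanzaunzapi → hichapchanzaunzapu.
Apply epenthesis: hichapchanzaunzapu → hichapchanazaunazapu.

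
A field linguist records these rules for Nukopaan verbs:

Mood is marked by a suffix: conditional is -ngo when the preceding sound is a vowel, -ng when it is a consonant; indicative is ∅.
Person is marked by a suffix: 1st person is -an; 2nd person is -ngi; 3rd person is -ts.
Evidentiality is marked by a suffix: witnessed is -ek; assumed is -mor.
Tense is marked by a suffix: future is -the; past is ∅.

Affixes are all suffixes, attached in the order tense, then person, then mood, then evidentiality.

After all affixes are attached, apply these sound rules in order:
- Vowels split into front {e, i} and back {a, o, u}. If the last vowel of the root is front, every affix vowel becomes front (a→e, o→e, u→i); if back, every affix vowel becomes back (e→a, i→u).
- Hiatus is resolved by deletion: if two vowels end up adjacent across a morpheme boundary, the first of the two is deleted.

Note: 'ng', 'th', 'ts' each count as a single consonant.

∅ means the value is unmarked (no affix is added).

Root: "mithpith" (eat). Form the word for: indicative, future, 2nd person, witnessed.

mithpiththengek

Attach tense future -the → mithpiththe.
Attach person 2nd person -ngi → mithpiththengi.
mood = indicative: zero marking, form stays mithpiththengi.
Attach evidentiality witnessed -ek → mithpiththengiek.
Vowel harmony: no change.
Apply vowel deletion: mithpiththengiek → mithpiththengek.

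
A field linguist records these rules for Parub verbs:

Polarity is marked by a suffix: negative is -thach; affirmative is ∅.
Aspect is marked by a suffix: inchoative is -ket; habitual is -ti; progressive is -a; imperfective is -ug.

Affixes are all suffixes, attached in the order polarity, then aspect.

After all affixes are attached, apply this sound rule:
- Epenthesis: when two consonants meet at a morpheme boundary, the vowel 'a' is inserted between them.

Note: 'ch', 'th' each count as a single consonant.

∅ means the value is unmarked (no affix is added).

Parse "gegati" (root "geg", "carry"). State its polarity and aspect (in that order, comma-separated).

affirmative, habitual

Segment: geg-ti.
polarity: ∅ → affirmative.
aspect: -ti → habitual.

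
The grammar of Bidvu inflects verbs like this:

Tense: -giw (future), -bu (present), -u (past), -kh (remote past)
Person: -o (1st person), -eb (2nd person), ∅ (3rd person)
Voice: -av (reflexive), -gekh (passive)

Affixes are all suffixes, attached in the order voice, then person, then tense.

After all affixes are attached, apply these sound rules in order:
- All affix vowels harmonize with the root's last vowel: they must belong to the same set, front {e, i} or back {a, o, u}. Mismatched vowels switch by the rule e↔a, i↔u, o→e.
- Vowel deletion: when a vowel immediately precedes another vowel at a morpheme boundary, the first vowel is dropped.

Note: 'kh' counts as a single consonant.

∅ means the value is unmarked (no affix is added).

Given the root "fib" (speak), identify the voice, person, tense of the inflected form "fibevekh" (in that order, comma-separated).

reflexive, 1st person, remote past

Segment: fib-av-o-kh.
voice: -av → reflexive.
person: -o → 1st person.
tense: -kh → remote past.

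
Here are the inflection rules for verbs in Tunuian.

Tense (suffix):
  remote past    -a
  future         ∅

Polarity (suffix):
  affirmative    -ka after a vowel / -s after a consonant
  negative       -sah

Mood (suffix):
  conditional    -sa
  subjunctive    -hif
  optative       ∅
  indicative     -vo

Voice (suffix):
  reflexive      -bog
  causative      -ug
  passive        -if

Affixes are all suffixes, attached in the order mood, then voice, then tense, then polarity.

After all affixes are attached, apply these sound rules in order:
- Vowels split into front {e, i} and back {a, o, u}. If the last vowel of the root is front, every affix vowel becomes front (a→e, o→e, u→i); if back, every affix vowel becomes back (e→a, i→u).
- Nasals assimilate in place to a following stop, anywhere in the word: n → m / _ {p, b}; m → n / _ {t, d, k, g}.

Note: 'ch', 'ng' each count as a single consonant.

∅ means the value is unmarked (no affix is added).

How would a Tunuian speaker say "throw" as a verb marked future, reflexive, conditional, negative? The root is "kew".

kewsebegseh

Attach mood conditional -sa → kewsa.
Attach voice reflexive -bog → kewsabog.
tense = future: zero marking, form stays kewsabog.
Attach polarity negative -sah → kewsabogsah.
Apply vowel harmony: kewsabogsah → kewsebegseh.
Nasal assimilation: no change.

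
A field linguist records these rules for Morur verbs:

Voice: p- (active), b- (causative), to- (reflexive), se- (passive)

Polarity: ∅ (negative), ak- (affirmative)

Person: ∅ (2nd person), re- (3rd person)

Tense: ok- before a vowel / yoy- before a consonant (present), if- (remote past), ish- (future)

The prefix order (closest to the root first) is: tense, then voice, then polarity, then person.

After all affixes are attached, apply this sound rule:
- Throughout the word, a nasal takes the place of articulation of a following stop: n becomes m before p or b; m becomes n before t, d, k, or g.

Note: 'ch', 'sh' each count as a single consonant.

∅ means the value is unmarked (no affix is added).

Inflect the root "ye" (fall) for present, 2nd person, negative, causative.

Attach tense present yoy- (before consonant 'y') → yoyye.
Attach voice causative b- → byoyye.
polarity = negative: zero marking, form stays byoyye.
person = 2nd person: zero marking, form stays byoyye.
Nasal assimilation: no change.

byoyye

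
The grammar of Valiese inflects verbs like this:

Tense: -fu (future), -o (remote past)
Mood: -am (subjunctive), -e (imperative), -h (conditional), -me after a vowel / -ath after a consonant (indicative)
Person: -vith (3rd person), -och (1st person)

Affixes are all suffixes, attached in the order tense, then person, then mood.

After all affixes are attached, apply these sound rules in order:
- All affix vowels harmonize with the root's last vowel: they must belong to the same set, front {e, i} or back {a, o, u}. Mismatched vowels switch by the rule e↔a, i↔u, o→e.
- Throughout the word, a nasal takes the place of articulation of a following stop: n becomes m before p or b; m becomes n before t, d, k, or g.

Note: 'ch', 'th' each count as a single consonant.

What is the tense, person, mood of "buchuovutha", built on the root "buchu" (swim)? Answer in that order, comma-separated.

remote past, 3rd person, imperative

Segment: buchu-o-vith-e.
tense: -o → remote past.
person: -vith → 3rd person.
mood: -e → imperative.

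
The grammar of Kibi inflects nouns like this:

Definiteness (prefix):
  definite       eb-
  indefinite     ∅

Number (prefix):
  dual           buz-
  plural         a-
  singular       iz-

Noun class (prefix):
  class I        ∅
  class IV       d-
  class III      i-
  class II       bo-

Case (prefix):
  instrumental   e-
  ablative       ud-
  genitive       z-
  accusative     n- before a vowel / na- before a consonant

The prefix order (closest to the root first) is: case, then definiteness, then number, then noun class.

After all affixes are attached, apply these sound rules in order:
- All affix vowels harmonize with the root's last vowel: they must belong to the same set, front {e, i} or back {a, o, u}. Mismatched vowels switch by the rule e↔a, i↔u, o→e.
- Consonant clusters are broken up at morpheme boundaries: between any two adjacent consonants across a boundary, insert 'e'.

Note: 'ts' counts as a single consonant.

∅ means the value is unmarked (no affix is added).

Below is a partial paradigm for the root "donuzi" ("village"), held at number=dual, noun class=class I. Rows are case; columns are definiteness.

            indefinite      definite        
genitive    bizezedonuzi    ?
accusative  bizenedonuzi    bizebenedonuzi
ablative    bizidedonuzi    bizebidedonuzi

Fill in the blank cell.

bizebezedonuzi

Attach case genitive z- → zdonuzi.
Attach definiteness definite eb- → ebzdonuzi.
Attach number dual buz- → buzebzdonuzi.
noun class = class I: zero marking, form stays buzebzdonuzi.
Apply vowel harmony: buzebzdonuzi → bizebzdonuzi.
Apply epenthesis: bizebzdonuzi → bizebezedonuzi.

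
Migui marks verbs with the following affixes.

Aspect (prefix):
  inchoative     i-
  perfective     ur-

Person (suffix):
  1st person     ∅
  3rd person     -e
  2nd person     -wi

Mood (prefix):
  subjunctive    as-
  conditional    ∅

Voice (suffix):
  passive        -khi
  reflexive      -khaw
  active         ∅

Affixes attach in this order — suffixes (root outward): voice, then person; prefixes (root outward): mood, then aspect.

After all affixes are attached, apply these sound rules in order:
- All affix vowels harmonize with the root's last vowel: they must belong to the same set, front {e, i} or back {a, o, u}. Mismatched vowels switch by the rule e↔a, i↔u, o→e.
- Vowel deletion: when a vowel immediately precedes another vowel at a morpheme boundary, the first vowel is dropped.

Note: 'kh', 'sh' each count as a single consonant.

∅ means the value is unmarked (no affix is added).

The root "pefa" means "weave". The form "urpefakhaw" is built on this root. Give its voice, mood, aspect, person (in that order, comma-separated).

Segment: ur-pefa-khaw.
voice: -khaw → reflexive.
mood: ∅ → conditional.
aspect: ur- → perfective.
person: ∅ → 1st person.

reflexive, conditional, perfective, 1st person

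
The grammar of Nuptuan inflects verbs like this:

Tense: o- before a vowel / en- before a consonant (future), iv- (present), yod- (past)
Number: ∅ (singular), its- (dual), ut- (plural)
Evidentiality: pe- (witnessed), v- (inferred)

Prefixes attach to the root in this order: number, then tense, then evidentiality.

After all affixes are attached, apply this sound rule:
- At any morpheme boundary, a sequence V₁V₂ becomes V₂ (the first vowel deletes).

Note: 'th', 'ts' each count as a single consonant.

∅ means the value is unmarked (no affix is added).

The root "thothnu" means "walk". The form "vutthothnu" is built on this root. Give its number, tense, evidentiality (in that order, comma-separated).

plural, future, inferred

Segment: v-o-ut-thothnu.
number: ut- → plural.
tense: o/en- → future.
evidentiality: v- → inferred.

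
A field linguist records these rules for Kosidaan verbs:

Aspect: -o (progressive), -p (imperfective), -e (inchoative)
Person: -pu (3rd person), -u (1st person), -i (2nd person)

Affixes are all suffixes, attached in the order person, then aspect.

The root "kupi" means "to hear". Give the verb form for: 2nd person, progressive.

Attach person 2nd person -i → kupii.
Attach aspect progressive -o → kupiio.

kupiio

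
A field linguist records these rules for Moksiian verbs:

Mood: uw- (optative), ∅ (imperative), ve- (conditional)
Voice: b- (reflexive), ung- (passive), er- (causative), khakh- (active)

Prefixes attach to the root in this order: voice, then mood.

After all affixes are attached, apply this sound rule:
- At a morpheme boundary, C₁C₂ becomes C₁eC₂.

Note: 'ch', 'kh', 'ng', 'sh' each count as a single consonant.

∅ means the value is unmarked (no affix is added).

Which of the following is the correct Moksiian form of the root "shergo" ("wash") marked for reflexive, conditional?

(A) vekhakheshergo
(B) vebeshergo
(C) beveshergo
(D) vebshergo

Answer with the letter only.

Attach voice reflexive b- → bshergo.
Attach mood conditional ve- → vebshergo.
Apply epenthesis: vebshergo → vebeshergo.
So the correct form is vebeshergo, option (B).
(D) vebshergo is wrong: it fails to apply the sound rule(s).
(A) vekhakheshergo is wrong: it uses active instead of reflexive for voice.
(C) beveshergo is wrong: it has the affixes in the wrong order.

B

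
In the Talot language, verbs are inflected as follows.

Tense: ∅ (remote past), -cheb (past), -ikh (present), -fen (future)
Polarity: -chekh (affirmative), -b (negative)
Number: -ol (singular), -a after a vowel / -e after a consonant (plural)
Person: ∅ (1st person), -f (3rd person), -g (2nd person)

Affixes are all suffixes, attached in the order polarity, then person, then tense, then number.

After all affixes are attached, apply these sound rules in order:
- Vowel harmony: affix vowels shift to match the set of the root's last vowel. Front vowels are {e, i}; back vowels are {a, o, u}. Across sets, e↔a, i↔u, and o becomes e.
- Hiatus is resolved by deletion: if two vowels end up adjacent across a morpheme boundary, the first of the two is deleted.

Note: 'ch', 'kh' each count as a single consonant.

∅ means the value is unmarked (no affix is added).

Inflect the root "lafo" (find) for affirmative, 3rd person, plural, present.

Attach polarity affirmative -chekh → lafochekh.
Attach person 3rd person -f → lafochekhf.
Attach tense present -ikh → lafochekhfikh.
Attach number plural -e (after consonant 'kh') → lafochekhfikhe.
Apply vowel harmony: lafochekhfikhe → lafochakhfukha.
Vowel deletion: no change.

lafochakhfukha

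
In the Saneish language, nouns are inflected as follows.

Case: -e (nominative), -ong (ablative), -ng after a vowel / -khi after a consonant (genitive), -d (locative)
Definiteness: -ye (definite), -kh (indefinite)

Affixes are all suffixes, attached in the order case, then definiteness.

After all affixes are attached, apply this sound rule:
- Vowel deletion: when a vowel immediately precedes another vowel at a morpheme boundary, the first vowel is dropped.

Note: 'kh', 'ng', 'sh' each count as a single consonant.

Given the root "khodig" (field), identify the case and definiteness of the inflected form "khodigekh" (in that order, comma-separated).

Segment: khodig-e-kh.
case: -e → nominative.
definiteness: -kh → indefinite.

nominative, indefinite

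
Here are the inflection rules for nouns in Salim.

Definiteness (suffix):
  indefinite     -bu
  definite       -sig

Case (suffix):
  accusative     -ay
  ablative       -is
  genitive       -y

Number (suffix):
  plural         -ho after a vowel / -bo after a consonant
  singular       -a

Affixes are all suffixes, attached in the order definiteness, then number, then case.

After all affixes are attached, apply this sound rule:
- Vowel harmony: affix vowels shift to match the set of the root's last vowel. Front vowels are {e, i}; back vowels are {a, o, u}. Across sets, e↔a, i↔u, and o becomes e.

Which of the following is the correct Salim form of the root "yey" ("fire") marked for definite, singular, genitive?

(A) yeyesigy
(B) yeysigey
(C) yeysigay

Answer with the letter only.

B

Attach definiteness definite -sig → yeysig.
Attach number singular -a → yeysiga.
Attach case genitive -y → yeysigay.
Apply vowel harmony: yeysigay → yeysigey.
So the correct form is yeysigey, option (B).
(A) yeyesigy is wrong: it has the affixes in the wrong order.
(C) yeysigay is wrong: it fails to apply the sound rule(s).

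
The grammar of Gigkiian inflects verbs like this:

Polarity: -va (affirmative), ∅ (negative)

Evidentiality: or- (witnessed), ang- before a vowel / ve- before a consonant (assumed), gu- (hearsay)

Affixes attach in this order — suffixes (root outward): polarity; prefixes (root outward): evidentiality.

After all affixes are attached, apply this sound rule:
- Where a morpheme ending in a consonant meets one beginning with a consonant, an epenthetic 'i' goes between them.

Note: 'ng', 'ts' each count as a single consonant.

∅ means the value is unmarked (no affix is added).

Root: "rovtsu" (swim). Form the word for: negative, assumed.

polarity = negative: zero marking, form stays rovtsu.
Attach evidentiality assumed ve- (before consonant 'r') → verovtsu.
Epenthesis: no change.

verovtsu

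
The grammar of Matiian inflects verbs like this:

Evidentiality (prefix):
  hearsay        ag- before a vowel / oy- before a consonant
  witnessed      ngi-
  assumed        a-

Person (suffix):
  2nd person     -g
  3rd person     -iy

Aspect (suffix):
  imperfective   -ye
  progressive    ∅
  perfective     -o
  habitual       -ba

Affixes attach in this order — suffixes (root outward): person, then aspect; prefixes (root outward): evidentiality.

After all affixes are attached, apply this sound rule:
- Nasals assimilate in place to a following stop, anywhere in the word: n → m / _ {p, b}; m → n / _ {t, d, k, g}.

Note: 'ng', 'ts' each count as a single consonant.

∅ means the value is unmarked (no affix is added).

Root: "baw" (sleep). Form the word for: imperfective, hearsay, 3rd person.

Attach evidentiality hearsay oy- (before consonant 'b') → oybaw.
Attach person 3rd person -iy → oybawiy.
Attach aspect imperfective -ye → oybawiyye.
Nasal assimilation: no change.

oybawiyye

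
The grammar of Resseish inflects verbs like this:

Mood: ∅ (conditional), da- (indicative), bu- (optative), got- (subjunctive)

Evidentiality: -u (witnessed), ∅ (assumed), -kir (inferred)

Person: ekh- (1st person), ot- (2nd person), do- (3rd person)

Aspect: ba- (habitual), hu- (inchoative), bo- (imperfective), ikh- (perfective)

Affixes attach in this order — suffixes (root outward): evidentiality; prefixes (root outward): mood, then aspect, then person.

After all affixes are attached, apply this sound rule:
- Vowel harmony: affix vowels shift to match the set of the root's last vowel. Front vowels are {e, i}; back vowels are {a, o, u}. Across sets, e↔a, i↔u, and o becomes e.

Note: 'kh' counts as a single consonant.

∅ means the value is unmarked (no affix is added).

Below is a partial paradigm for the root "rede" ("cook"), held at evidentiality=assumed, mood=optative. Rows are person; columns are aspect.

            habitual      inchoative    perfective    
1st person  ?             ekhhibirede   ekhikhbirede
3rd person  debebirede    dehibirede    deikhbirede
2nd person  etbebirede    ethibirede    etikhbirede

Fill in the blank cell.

ekhbebirede

evidentiality = assumed: zero marking, form stays rede.
Attach mood optative bu- → burede.
Attach aspect habitual ba- → baburede.
Attach person 1st person ekh- → ekhbaburede.
Apply vowel harmony: ekhbaburede → ekhbebirede.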